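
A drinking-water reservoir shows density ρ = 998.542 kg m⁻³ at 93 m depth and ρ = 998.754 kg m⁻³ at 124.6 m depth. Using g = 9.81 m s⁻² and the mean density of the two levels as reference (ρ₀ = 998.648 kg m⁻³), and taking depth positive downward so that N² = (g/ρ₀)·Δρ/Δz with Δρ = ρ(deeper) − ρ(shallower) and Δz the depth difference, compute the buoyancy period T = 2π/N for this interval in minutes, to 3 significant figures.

Δρ = 998.754 − 998.542 = 0.212 kg m⁻³ over Δz = 124.6 − 93 = 31.6 m.
N² = (9.81/998.648) × (0.212/31.6) = 6.5903 × 10⁻⁵ s⁻².
N = √(6.5903 × 10⁻⁵) = 8.1181 × 10⁻³ rad s⁻¹, so T = 2π/N = 773.97 s = 12.899 min ≈ 12.9 min.

12.9 min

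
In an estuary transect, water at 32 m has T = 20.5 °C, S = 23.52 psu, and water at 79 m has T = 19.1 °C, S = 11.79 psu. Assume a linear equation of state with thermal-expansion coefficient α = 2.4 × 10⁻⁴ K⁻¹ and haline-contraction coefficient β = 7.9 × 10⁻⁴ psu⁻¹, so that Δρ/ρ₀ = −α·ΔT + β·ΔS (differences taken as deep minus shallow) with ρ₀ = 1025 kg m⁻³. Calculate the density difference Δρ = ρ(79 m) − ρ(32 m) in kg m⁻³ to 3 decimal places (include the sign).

ΔT = -1.4 K, ΔS = -11.73 psu (deep − shallow).
Δρ/ρ₀ = −(2.4 × 10⁻⁴)(-1.4) + (7.9 × 10⁻⁴)(-11.73) = -8.9307 × 10⁻³.
Δρ = 1025 × (-8.9307 × 10⁻³) = -9.154 kg m⁻³.
Negative Δρ: lighter below, statically unstable.

-9.154 kg m⁻³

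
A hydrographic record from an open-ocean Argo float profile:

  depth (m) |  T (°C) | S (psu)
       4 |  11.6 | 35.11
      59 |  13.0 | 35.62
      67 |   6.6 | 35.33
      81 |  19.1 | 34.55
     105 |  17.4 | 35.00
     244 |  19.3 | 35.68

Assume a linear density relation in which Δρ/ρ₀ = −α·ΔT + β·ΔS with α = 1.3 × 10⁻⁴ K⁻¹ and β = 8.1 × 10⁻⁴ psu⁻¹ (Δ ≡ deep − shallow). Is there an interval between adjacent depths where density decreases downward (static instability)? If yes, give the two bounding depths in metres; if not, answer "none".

Evaluate Δρ/ρ₀ = −αΔT + βΔS across each adjacent pair:
  4–59 m: −αΔT+βΔS = −(1.3 × 10⁻⁴)(+1.4)+(8.1 × 10⁻⁴)(+0.51) = 2.3 × 10⁻⁴ → stable
  59–67 m: −αΔT+βΔS = −(1.3 × 10⁻⁴)(-6.4)+(8.1 × 10⁻⁴)(-0.29) = 6.0 × 10⁻⁴ → stable
  67–81 m: −αΔT+βΔS = −(1.3 × 10⁻⁴)(+12.5)+(8.1 × 10⁻⁴)(-0.78) = -2.3 × 10⁻³ → UNSTABLE
  81–105 m: −αΔT+βΔS = −(1.3 × 10⁻⁴)(-1.7)+(8.1 × 10⁻⁴)(+0.45) = 5.9 × 10⁻⁴ → stable
  105–244 m: −αΔT+βΔS = −(1.3 × 10⁻⁴)(+1.9)+(8.1 × 10⁻⁴)(+0.68) = 3.0 × 10⁻⁴ → stable
The 67–81 m interval has Δρ < 0: lighter water underlies denser water.

67–81 m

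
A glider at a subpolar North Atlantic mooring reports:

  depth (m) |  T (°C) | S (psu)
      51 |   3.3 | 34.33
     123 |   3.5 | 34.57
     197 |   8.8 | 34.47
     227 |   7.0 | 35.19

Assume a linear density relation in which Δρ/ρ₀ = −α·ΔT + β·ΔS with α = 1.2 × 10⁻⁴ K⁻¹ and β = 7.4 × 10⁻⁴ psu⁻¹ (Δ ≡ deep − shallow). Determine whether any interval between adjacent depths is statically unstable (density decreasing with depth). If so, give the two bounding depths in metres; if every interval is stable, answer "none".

123–197 m

Evaluate Δρ/ρ₀ = −αΔT + βΔS across each adjacent pair:
  51–123 m: −αΔT+βΔS = −(1.2 × 10⁻⁴)(+0.2)+(7.4 × 10⁻⁴)(+0.24) = 1.5 × 10⁻⁴ → stable
  123–197 m: −αΔT+βΔS = −(1.2 × 10⁻⁴)(+5.3)+(7.4 × 10⁻⁴)(-0.10) = -7.1 × 10⁻⁴ → UNSTABLE
  197–227 m: −αΔT+βΔS = −(1.2 × 10⁻⁴)(-1.8)+(7.4 × 10⁻⁴)(+0.72) = 7.5 × 10⁻⁴ → stable
The 123–197 m interval has Δρ < 0: lighter water underlies denser water.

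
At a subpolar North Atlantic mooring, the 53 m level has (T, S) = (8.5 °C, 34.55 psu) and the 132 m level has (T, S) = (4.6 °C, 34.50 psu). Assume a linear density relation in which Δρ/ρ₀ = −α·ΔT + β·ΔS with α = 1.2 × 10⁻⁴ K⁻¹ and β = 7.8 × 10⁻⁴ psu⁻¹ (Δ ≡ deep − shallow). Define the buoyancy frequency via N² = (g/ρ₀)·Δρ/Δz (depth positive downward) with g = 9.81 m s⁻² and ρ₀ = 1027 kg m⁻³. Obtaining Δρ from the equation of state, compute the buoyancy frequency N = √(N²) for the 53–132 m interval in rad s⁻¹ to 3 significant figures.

ΔT = -3.9 K, ΔS = -0.05 psu (deep − shallow).
Δρ/ρ₀ = −αΔT + βΔS = 4.68 × 10⁻⁴ − 3.90 × 10⁻⁵ = 4.29 × 10⁻⁴, so Δρ ≈ 0.4406 kg m⁻³.
N² = (g/ρ₀)·Δρ/Δz = g·(Δρ/ρ₀)/Δz = 9.81 × 4.29 × 10⁻⁴ / 79 = 5.3272 × 10⁻⁵ s⁻².
N = √(5.3272 × 10⁻⁵) = 7.2988 × 10⁻³ rad s⁻¹ ≈ 7.30 × 10⁻³ rad s⁻¹.

7.30 × 10⁻³ rad s⁻¹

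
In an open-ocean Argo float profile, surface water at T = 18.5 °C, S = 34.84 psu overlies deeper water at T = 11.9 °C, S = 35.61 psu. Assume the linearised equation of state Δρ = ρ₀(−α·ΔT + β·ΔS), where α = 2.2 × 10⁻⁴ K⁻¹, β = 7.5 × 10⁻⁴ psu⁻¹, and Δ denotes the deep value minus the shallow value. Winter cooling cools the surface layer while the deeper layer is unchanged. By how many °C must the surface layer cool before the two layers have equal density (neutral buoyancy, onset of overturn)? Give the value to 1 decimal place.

Neutral buoyancy requires Δρ = 0, i.e. −α(T_deep − T_surf′) + β(S_deep − S_surf) = 0.
T_surf′ = T_deep − (β/α)·ΔS = 11.9 − (7.5 × 10⁻⁴/2.2 × 10⁻⁴)·(+0.77) = 9.275 °C.
Cooling required: 18.5 − (9.275) = 9.225 °C.

9.2 °C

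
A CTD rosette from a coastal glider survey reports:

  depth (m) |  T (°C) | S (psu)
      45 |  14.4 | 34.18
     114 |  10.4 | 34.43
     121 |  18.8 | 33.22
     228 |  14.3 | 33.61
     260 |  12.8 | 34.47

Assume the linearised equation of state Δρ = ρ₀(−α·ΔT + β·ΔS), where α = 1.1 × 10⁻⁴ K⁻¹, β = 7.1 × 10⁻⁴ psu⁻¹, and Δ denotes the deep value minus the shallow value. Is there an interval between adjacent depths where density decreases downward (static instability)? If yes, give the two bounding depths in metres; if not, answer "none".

Evaluate Δρ/ρ₀ = −αΔT + βΔS across each adjacent pair:
  45–114 m: −αΔT+βΔS = −(1.1 × 10⁻⁴)(-4.0)+(7.1 × 10⁻⁴)(+0.25) = 6.2 × 10⁻⁴ → stable
  114–121 m: −αΔT+βΔS = −(1.1 × 10⁻⁴)(+8.4)+(7.1 × 10⁻⁴)(-1.21) = -1.8 × 10⁻³ → UNSTABLE
  121–228 m: −αΔT+βΔS = −(1.1 × 10⁻⁴)(-4.5)+(7.1 × 10⁻⁴)(+0.39) = 7.7 × 10⁻⁴ → stable
  228–260 m: −αΔT+βΔS = −(1.1 × 10⁻⁴)(-1.5)+(7.1 × 10⁻⁴)(+0.86) = 7.8 × 10⁻⁴ → stable
The 114–121 m interval has Δρ < 0: lighter water underlies denser water.

114–121 m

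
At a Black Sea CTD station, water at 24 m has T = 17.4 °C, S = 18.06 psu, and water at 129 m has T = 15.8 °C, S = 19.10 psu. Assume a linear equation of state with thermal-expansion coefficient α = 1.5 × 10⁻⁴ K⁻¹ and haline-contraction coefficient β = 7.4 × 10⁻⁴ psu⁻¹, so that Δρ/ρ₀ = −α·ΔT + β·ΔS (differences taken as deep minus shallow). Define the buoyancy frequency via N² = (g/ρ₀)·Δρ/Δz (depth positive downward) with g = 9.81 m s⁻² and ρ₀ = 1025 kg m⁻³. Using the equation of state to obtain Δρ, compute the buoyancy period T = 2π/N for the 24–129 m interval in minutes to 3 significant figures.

10.8 min

ΔT = -1.6 K, ΔS = +1.04 psu (deep − shallow).
Δρ/ρ₀ = −αΔT + βΔS = 2.40 × 10⁻⁴ + 7.696 × 10⁻⁴ = 1.0096 × 10⁻³, so Δρ ≈ 1.035 kg m⁻³.
N² = (g/ρ₀)·Δρ/Δz = g·(Δρ/ρ₀)/Δz = 9.81 × 1.0096 × 10⁻³ / 105 = 9.4325 × 10⁻⁵ s⁻².
N = √(9.4325 × 10⁻⁵) = 9.7121 × 10⁻³ rad s⁻¹ → T = 2π/N = 646.94 s = 10.782 min ≈ 10.8 min.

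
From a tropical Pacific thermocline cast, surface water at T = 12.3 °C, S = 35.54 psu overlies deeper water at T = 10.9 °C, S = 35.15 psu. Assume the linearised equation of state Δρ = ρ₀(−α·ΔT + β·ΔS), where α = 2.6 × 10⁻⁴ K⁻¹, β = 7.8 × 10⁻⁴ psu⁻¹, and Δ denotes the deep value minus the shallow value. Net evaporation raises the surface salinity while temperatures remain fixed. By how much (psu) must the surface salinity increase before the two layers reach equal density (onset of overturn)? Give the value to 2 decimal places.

Neutral buoyancy requires −α(T_deep − T_surf) + β(S_deep − S_surf′) = 0.
S_surf′ = S_deep − (α/β)·ΔT = 35.15 − (2.6 × 10⁻⁴/7.8 × 10⁻⁴)·(-1.4) = 35.6167 psu.
Increase required: 35.6167 − 35.54 = 0.0767 psu.

0.08 psu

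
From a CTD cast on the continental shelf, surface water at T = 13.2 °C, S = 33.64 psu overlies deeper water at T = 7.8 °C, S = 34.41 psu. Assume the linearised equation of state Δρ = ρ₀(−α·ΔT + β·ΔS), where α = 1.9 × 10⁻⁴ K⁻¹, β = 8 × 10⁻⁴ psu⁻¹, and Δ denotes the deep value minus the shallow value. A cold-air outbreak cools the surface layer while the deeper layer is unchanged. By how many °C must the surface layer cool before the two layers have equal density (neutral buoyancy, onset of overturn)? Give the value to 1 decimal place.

Neutral buoyancy requires Δρ = 0, i.e. −α(T_deep − T_surf′) + β(S_deep − S_surf) = 0.
T_surf′ = T_deep − (β/α)·ΔS = 7.8 − (8 × 10⁻⁴/1.9 × 10⁻⁴)·(+0.77) = 4.558 °C.
Cooling required: 13.2 − (4.558) = 8.642 °C.

8.6 °C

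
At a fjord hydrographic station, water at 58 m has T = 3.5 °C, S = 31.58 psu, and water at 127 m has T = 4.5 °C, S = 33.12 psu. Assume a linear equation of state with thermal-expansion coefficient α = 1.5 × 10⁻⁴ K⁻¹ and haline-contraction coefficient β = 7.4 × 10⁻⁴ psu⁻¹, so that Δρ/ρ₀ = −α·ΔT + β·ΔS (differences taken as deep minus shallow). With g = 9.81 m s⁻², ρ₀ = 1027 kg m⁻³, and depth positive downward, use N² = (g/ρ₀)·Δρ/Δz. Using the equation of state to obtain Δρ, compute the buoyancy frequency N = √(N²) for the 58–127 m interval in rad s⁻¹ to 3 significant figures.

ΔT = +1.0 K, ΔS = +1.54 psu (deep − shallow).
Δρ/ρ₀ = −αΔT + βΔS = -1.50 × 10⁻⁴ + 1.1396 × 10⁻³ = 9.896 × 10⁻⁴, so Δρ ≈ 1.016 kg m⁻³.
N² = (g/ρ₀)·Δρ/Δz = g·(Δρ/ρ₀)/Δz = 9.81 × 9.896 × 10⁻⁴ / 69 = 1.4070 × 10⁻⁴ s⁻².
N = √(1.4070 × 10⁻⁴) = 0.011862 rad s⁻¹ ≈ 0.0119 rad s⁻¹.

0.0119 rad s⁻¹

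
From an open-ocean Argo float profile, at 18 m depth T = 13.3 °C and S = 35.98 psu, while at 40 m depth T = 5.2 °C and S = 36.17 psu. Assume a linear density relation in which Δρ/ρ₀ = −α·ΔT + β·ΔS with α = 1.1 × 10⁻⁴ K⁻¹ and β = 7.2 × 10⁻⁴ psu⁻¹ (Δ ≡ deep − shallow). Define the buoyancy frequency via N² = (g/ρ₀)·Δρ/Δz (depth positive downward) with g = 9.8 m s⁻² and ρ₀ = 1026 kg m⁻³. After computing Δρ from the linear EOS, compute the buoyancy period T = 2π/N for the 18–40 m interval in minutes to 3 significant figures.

ΔT = -8.1 K, ΔS = +0.19 psu (deep − shallow).
Δρ/ρ₀ = −αΔT + βΔS = 8.91 × 10⁻⁴ + 1.368 × 10⁻⁴ = 1.0278 × 10⁻³, so Δρ ≈ 1.055 kg m⁻³.
N² = (g/ρ₀)·Δρ/Δz = g·(Δρ/ρ₀)/Δz = 9.8 × 1.0278 × 10⁻³ / 22 = 4.5784 × 10⁻⁴ s⁻².
N = √(4.5784 × 10⁻⁴) = 0.021397 rad s⁻¹ → T = 2π/N = 293.65 s = 4.8942 min ≈ 4.89 min.

4.89 min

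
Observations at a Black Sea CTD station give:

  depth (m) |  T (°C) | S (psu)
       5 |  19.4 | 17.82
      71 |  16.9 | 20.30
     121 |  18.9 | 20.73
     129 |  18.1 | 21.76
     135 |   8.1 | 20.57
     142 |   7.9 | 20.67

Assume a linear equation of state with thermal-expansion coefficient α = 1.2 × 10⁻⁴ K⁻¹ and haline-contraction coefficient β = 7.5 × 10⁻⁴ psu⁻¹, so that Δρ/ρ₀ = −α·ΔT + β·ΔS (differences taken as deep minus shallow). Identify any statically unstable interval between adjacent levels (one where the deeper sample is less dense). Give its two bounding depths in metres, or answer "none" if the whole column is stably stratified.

none

Evaluate Δρ/ρ₀ = −αΔT + βΔS across each adjacent pair:
  5–71 m: −αΔT+βΔS = −(1.2 × 10⁻⁴)(-2.5)+(7.5 × 10⁻⁴)(+2.48) = 2.2 × 10⁻³ → stable
  71–121 m: −αΔT+βΔS = −(1.2 × 10⁻⁴)(+2.0)+(7.5 × 10⁻⁴)(+0.43) = 8.2 × 10⁻⁵ → stable
  121–129 m: −αΔT+βΔS = −(1.2 × 10⁻⁴)(-0.8)+(7.5 × 10⁻⁴)(+1.03) = 8.7 × 10⁻⁴ → stable
  129–135 m: −αΔT+βΔS = −(1.2 × 10⁻⁴)(-10.0)+(7.5 × 10⁻⁴)(-1.19) = 3.1 × 10⁻⁴ → stable
  135–142 m: −αΔT+βΔS = −(1.2 × 10⁻⁴)(-0.2)+(7.5 × 10⁻⁴)(+0.10) = 9.9 × 10⁻⁵ → stable
Every interval has Δρ > 0: the column is stably stratified throughout.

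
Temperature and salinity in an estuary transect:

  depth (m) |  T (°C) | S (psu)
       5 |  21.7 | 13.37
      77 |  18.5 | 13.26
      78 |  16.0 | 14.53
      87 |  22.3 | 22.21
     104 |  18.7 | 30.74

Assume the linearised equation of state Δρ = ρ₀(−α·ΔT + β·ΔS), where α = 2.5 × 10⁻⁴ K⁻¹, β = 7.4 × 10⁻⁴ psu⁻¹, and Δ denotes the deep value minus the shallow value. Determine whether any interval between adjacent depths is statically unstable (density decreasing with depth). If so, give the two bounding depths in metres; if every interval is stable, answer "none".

Evaluate Δρ/ρ₀ = −αΔT + βΔS across each adjacent pair:
  5–77 m: −αΔT+βΔS = −(2.5 × 10⁻⁴)(-3.2)+(7.4 × 10⁻⁴)(-0.11) = 7.2 × 10⁻⁴ → stable
  77–78 m: −αΔT+βΔS = −(2.5 × 10⁻⁴)(-2.5)+(7.4 × 10⁻⁴)(+1.27) = 1.6 × 10⁻³ → stable
  78–87 m: −αΔT+βΔS = −(2.5 × 10⁻⁴)(+6.3)+(7.4 × 10⁻⁴)(+7.68) = 4.1 × 10⁻³ → stable
  87–104 m: −αΔT+βΔS = −(2.5 × 10⁻⁴)(-3.6)+(7.4 × 10⁻⁴)(+8.53) = 7.2 × 10⁻³ → stable
Every interval has Δρ > 0: the column is stably stratified throughout.

none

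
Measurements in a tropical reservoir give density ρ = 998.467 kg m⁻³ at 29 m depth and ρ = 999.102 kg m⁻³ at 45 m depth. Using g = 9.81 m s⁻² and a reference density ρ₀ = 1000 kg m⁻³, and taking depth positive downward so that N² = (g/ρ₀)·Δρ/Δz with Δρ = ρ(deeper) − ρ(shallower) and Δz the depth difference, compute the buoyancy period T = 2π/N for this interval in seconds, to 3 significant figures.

318 s

Δρ = 999.102 − 998.467 = 0.635 kg m⁻³ over Δz = 45 − 29 = 16 m.
N² = (9.81/1000) × (0.635/16) = 3.8933 × 10⁻⁴ s⁻².
N = √(3.8933 × 10⁻⁴) = 0.019731 rad s⁻¹, so T = 2π/N = 318.44 s ≈ 318 s.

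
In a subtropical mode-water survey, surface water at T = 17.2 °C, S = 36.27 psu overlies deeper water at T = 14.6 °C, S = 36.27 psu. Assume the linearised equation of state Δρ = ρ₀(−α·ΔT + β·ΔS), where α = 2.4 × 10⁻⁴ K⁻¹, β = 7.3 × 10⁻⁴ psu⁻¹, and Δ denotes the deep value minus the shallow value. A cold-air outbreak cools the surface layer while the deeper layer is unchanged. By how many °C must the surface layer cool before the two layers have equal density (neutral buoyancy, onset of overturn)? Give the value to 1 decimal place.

Neutral buoyancy requires Δρ = 0, i.e. −α(T_deep − T_surf′) + β(S_deep − S_surf) = 0.
T_surf′ = T_deep − (β/α)·ΔS = 14.6 − (7.3 × 10⁻⁴/2.4 × 10⁻⁴)·(+0.00) = 14.600 °C.
Cooling required: 17.2 − (14.600) = 2.600 °C.

2.6 °C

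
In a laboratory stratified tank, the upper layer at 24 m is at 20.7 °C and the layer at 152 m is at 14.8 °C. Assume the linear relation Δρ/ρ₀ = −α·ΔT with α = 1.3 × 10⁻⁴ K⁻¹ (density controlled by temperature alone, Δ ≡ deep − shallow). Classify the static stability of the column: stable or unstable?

stable

ΔT = 14.8 − 20.7 = -5.9 K, so Δρ/ρ₀ = −αΔT = 7.67 × 10⁻⁴.
Δρ/ρ₀ > 0, so Δρ > 0: deeper water is denser → statically stable.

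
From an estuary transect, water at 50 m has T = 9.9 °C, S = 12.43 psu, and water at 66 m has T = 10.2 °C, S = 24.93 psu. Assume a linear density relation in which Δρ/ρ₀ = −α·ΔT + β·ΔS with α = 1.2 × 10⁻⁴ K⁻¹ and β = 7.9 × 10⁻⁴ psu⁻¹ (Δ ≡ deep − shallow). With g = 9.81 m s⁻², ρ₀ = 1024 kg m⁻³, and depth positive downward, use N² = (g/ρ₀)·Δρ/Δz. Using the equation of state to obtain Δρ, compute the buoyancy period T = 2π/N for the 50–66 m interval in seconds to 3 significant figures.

80.9 s

ΔT = +0.3 K, ΔS = +12.50 psu (deep − shallow).
Δρ/ρ₀ = −αΔT + βΔS = -3.60 × 10⁻⁵ + 9.875 × 10⁻³ = 9.839 × 10⁻³, so Δρ ≈ 10.08 kg m⁻³.
N² = (g/ρ₀)·Δρ/Δz = g·(Δρ/ρ₀)/Δz = 9.81 × 9.839 × 10⁻³ / 16 = 6.0325 × 10⁻³ s⁻².
N = √(6.0325 × 10⁻³) = 0.077669 rad s⁻¹ → T = 2π/N = 80.897 s ≈ 80.9 s.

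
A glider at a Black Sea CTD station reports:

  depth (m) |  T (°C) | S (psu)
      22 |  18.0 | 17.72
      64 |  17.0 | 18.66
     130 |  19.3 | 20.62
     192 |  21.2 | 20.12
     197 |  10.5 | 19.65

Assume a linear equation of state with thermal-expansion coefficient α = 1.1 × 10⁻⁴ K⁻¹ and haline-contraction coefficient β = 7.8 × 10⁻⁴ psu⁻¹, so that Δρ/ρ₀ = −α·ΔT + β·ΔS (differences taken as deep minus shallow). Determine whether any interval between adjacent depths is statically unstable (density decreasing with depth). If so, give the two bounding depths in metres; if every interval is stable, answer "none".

130–192 m

Evaluate Δρ/ρ₀ = −αΔT + βΔS across each adjacent pair:
  22–64 m: −αΔT+βΔS = −(1.1 × 10⁻⁴)(-1.0)+(7.8 × 10⁻⁴)(+0.94) = 8.4 × 10⁻⁴ → stable
  64–130 m: −αΔT+βΔS = −(1.1 × 10⁻⁴)(+2.3)+(7.8 × 10⁻⁴)(+1.96) = 1.3 × 10⁻³ → stable
  130–192 m: −αΔT+βΔS = −(1.1 × 10⁻⁴)(+1.9)+(7.8 × 10⁻⁴)(-0.50) = -6.0 × 10⁻⁴ → UNSTABLE
  192–197 m: −αΔT+βΔS = −(1.1 × 10⁻⁴)(-10.7)+(7.8 × 10⁻⁴)(-0.47) = 8.1 × 10⁻⁴ → stable
The 130–192 m interval has Δρ < 0: lighter water underlies denser water.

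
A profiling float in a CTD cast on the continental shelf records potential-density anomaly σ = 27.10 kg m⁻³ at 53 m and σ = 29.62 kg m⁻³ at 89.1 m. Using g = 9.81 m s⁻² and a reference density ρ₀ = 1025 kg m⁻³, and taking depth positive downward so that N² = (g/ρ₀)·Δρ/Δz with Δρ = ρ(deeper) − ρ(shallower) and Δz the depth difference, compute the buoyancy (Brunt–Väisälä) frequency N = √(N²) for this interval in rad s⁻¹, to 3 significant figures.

Δρ = 1029.62 − 1027.10 = 2.52 kg m⁻³ over Δz = 89.1 − 53 = 36.1 m.
N² = (9.81/1025) × (2.52/36.1) = 6.6810 × 10⁻⁴ s⁻².
N = √(6.6810 × 10⁻⁴) = 0.025848 rad s⁻¹ ≈ 0.0258 rad s⁻¹.
Since Δρ > 0 the layer is stably stratified.

0.0258 rad s⁻¹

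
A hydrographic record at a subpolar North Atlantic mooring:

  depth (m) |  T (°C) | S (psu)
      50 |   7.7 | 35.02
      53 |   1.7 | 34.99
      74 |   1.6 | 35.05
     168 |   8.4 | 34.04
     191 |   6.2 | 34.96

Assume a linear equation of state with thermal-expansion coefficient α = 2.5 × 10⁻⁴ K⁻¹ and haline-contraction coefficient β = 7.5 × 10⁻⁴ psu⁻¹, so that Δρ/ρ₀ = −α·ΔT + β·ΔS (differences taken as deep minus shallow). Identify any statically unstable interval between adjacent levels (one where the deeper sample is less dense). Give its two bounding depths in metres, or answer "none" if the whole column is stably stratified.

Evaluate Δρ/ρ₀ = −αΔT + βΔS across each adjacent pair:
  50–53 m: −αΔT+βΔS = −(2.5 × 10⁻⁴)(-6.0)+(7.5 × 10⁻⁴)(-0.03) = 1.5 × 10⁻³ → stable
  53–74 m: −αΔT+βΔS = −(2.5 × 10⁻⁴)(-0.1)+(7.5 × 10⁻⁴)(+0.06) = 7.0 × 10⁻⁵ → stable
  74–168 m: −αΔT+βΔS = −(2.5 × 10⁻⁴)(+6.8)+(7.5 × 10⁻⁴)(-1.01) = -2.5 × 10⁻³ → UNSTABLE
  168–191 m: −αΔT+βΔS = −(2.5 × 10⁻⁴)(-2.2)+(7.5 × 10⁻⁴)(+0.92) = 1.2 × 10⁻³ → stable
The 74–168 m interval has Δρ < 0: lighter water underlies denser water.

74–168 m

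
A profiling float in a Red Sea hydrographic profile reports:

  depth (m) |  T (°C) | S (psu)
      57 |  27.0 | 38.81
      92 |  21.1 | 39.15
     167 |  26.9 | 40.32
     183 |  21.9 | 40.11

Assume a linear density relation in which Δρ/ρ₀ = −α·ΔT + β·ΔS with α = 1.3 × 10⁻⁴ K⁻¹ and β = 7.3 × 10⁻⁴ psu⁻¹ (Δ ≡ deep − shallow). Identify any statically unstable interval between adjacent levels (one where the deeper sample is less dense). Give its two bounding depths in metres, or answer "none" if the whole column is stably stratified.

Evaluate Δρ/ρ₀ = −αΔT + βΔS across each adjacent pair:
  57–92 m: −αΔT+βΔS = −(1.3 × 10⁻⁴)(-5.9)+(7.3 × 10⁻⁴)(+0.34) = 1.0 × 10⁻³ → stable
  92–167 m: −αΔT+βΔS = −(1.3 × 10⁻⁴)(+5.8)+(7.3 × 10⁻⁴)(+1.17) = 1.0 × 10⁻⁴ → stable
  167–183 m: −αΔT+βΔS = −(1.3 × 10⁻⁴)(-5.0)+(7.3 × 10⁻⁴)(-0.21) = 5.0 × 10⁻⁴ → stable
Every interval has Δρ > 0: the column is stably stratified throughout.

none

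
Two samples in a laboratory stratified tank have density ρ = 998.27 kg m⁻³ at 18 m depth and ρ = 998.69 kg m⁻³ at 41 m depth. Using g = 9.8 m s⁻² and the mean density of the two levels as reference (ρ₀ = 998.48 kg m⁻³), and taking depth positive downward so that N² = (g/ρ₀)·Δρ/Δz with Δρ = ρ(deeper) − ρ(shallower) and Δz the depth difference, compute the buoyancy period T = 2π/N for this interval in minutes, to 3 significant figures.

Δρ = 998.69 − 998.27 = 0.42 kg m⁻³ over Δz = 41 − 18 = 23 m.
N² = (9.8/998.48) × (0.42/23) = 1.7923 × 10⁻⁴ s⁻².
N = √(1.7923 × 10⁻⁴) = 0.013388 rad s⁻¹, so T = 2π/N = 469.31 s = 7.8218 min ≈ 7.82 min.

7.82 min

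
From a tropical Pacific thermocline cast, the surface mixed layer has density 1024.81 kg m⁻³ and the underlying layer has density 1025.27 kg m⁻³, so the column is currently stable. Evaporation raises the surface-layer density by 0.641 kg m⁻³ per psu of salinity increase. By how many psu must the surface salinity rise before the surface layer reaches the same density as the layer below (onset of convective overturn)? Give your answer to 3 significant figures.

Density deficit of the surface layer: 1025.27 − 1024.81 = 0.46 kg m⁻³.
Required change = 0.46 / 0.641 = 0.718 psu.

0.718 psu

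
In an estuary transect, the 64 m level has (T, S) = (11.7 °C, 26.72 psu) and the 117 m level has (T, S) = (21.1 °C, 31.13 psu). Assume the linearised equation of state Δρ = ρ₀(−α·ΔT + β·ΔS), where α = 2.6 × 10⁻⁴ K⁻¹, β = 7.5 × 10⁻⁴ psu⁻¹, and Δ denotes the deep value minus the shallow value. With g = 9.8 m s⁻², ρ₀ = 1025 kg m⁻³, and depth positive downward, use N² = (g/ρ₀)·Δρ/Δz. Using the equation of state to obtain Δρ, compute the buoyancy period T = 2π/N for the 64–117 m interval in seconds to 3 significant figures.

497 s

ΔT = +9.4 K, ΔS = +4.41 psu (deep − shallow).
Δρ/ρ₀ = −αΔT + βΔS = -2.444 × 10⁻³ + 3.3075 × 10⁻³ = 8.635 × 10⁻⁴, so Δρ ≈ 0.8851 kg m⁻³.
N² = (g/ρ₀)·Δρ/Δz = g·(Δρ/ρ₀)/Δz = 9.8 × 8.635 × 10⁻⁴ / 53 = 1.5967 × 10⁻⁴ s⁻².
N = √(1.5967 × 10⁻⁴) = 0.012636 rad s⁻¹ → T = 2π/N = 497.24 s ≈ 497 s.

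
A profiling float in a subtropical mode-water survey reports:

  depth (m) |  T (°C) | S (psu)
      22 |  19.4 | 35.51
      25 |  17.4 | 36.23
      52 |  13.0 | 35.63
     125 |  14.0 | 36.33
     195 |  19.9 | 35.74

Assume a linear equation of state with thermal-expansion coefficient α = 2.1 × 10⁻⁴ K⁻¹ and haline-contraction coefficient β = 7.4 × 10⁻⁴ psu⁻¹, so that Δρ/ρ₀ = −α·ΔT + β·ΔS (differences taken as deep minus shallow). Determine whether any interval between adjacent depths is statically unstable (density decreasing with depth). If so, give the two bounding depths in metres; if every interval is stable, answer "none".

125–195 m

Evaluate Δρ/ρ₀ = −αΔT + βΔS across each adjacent pair:
  22–25 m: −αΔT+βΔS = −(2.1 × 10⁻⁴)(-2.0)+(7.4 × 10⁻⁴)(+0.72) = 9.5 × 10⁻⁴ → stable
  25–52 m: −αΔT+βΔS = −(2.1 × 10⁻⁴)(-4.4)+(7.4 × 10⁻⁴)(-0.60) = 4.8 × 10⁻⁴ → stable
  52–125 m: −αΔT+βΔS = −(2.1 × 10⁻⁴)(+1.0)+(7.4 × 10⁻⁴)(+0.70) = 3.1 × 10⁻⁴ → stable
  125–195 m: −αΔT+βΔS = −(2.1 × 10⁻⁴)(+5.9)+(7.4 × 10⁻⁴)(-0.59) = -1.7 × 10⁻³ → UNSTABLE
The 125–195 m interval has Δρ < 0: lighter water underlies denser water.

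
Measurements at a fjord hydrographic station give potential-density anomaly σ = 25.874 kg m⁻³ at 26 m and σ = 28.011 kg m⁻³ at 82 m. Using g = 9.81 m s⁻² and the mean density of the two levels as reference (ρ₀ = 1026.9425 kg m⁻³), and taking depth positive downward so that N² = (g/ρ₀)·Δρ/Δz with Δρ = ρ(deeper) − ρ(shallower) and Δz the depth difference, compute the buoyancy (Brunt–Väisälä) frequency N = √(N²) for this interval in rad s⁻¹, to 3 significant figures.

0.0191 rad s⁻¹

Δρ = 1028.011 − 1025.874 = 2.137 kg m⁻³ over Δz = 82 − 26 = 56 m.
N² = (9.81/1026.9425) × (2.137/56) = 3.6454 × 10⁻⁴ s⁻².
N = √(3.6454 × 10⁻⁴) = 0.019093 rad s⁻¹ ≈ 0.0191 rad s⁻¹.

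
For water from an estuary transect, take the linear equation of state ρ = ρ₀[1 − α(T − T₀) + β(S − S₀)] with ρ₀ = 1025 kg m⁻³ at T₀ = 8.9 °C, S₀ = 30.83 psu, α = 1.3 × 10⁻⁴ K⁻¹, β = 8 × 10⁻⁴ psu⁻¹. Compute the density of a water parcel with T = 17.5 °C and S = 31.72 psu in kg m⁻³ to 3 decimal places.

1024.584 kg m⁻³

T − T₀ = +8.6 K, S − S₀ = +0.89 psu.
Bracket = 1 − α·(+8.6) + β·(+0.89) = 1 + (-4.06 × 10⁻⁴) = 0.9995940.
ρ = 1025 × 0.9995940 = 1024.584 kg m⁻³.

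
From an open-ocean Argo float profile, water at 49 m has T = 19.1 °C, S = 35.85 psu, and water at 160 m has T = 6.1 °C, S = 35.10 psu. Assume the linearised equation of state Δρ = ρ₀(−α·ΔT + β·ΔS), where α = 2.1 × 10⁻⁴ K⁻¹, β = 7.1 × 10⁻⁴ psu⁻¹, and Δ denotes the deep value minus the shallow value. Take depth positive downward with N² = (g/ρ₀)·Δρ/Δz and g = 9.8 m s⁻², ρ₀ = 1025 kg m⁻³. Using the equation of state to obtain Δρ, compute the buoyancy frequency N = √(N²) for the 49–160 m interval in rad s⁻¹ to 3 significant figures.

ΔT = -13.0 K, ΔS = -0.75 psu (deep − shallow).
Δρ/ρ₀ = −αΔT + βΔS = 2.73 × 10⁻³ − 5.325 × 10⁻⁴ = 2.1975 × 10⁻³, so Δρ ≈ 2.252 kg m⁻³.
N² = (g/ρ₀)·Δρ/Δz = g·(Δρ/ρ₀)/Δz = 9.8 × 2.1975 × 10⁻³ / 111 = 1.9401 × 10⁻⁴ s⁻².
N = √(1.9401 × 10⁻⁴) = 0.013929 rad s⁻¹ ≈ 0.0139 rad s⁻¹.

0.0139 rad s⁻¹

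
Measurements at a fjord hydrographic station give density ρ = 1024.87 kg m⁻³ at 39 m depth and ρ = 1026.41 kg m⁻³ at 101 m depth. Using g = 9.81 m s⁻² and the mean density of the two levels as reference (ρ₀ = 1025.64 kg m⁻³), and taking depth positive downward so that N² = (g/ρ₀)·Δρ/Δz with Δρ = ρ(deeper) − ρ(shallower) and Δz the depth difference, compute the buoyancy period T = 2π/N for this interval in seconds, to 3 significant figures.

408 s

Δρ = 1026.41 − 1024.87 = 1.54 kg m⁻³ over Δz = 101 − 39 = 62 m.
N² = (9.81/1025.64) × (1.54/62) = 2.3758 × 10⁻⁴ s⁻².
N = √(2.3758 × 10⁻⁴) = 0.015414 rad s⁻¹, so T = 2π/N = 407.63 s ≈ 408 s.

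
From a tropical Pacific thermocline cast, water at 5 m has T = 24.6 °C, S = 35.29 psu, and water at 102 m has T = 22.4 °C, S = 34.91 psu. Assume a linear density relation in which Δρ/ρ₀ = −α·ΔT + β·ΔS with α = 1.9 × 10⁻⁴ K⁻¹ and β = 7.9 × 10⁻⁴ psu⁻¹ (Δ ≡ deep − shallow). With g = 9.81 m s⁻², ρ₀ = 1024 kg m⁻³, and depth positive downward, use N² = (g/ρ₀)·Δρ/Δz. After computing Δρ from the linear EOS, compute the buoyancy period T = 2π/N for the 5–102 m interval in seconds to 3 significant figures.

ΔT = -2.2 K, ΔS = -0.38 psu (deep − shallow).
Δρ/ρ₀ = −αΔT + βΔS = 4.18 × 10⁻⁴ − 3.002 × 10⁻⁴ = 1.178 × 10⁻⁴, so Δρ ≈ 0.1206 kg m⁻³.
N² = (g/ρ₀)·Δρ/Δz = g·(Δρ/ρ₀)/Δz = 9.81 × 1.178 × 10⁻⁴ / 97 = 1.1914 × 10⁻⁵ s⁻².
N = √(1.1914 × 10⁻⁵) = 3.4517 × 10⁻³ rad s⁻¹ → T = 2π/N = 1.8203 × 10³ s ≈ 1.82 × 10³ s.

1.82 × 10³ s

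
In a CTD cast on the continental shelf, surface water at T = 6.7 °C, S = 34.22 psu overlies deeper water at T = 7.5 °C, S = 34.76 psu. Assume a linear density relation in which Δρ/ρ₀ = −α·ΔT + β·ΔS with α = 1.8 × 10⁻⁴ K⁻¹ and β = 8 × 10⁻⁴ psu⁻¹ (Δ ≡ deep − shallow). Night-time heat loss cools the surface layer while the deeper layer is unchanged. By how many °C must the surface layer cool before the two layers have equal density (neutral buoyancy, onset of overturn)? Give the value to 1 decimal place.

1.6 °C

Neutral buoyancy requires Δρ = 0, i.e. −α(T_deep − T_surf′) + β(S_deep − S_surf) = 0.
T_surf′ = T_deep − (β/α)·ΔS = 7.5 − (8 × 10⁻⁴/1.8 × 10⁻⁴)·(+0.54) = 5.100 °C.
Cooling required: 6.7 − (5.100) = 1.600 °C.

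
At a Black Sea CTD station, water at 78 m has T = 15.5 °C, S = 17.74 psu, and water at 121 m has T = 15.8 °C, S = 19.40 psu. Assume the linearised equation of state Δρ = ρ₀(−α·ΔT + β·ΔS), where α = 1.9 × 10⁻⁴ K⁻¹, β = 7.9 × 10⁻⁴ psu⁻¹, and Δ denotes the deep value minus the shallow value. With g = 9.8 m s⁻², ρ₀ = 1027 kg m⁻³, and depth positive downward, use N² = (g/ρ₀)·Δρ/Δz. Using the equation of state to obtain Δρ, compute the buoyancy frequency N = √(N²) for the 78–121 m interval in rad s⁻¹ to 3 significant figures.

ΔT = +0.3 K, ΔS = +1.66 psu (deep − shallow).
Δρ/ρ₀ = −αΔT + βΔS = -5.70 × 10⁻⁵ + 1.3114 × 10⁻³ = 1.2544 × 10⁻³, so Δρ ≈ 1.288 kg m⁻³.
N² = (g/ρ₀)·Δρ/Δz = g·(Δρ/ρ₀)/Δz = 9.8 × 1.2544 × 10⁻³ / 43 = 2.8589 × 10⁻⁴ s⁻².
N = √(2.8589 × 10⁻⁴) = 0.016908 rad s⁻¹ ≈ 0.0169 rad s⁻¹.

0.0169 rad s⁻¹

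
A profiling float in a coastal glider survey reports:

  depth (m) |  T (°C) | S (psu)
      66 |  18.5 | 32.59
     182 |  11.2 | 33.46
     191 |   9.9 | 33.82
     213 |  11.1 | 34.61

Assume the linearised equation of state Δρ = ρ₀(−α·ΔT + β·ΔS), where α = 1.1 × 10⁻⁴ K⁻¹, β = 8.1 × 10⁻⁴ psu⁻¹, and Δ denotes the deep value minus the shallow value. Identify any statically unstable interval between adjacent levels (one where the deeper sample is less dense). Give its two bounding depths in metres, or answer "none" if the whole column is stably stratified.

none

Evaluate Δρ/ρ₀ = −αΔT + βΔS across each adjacent pair:
  66–182 m: −αΔT+βΔS = −(1.1 × 10⁻⁴)(-7.3)+(8.1 × 10⁻⁴)(+0.87) = 1.5 × 10⁻³ → stable
  182–191 m: −αΔT+βΔS = −(1.1 × 10⁻⁴)(-1.3)+(8.1 × 10⁻⁴)(+0.36) = 4.3 × 10⁻⁴ → stable
  191–213 m: −αΔT+βΔS = −(1.1 × 10⁻⁴)(+1.2)+(8.1 × 10⁻⁴)(+0.79) = 5.1 × 10⁻⁴ → stable
Every interval has Δρ > 0: the column is stably stratified throughout.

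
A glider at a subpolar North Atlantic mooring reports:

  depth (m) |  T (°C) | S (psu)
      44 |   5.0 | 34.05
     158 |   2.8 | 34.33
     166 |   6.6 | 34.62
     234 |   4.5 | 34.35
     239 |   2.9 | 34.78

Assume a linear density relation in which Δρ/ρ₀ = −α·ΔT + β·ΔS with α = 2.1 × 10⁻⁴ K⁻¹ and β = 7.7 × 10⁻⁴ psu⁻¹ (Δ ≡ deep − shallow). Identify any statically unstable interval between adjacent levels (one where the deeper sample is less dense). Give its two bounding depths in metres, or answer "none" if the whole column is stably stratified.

Evaluate Δρ/ρ₀ = −αΔT + βΔS across each adjacent pair:
  44–158 m: −αΔT+βΔS = −(2.1 × 10⁻⁴)(-2.2)+(7.7 × 10⁻⁴)(+0.28) = 6.8 × 10⁻⁴ → stable
  158–166 m: −αΔT+βΔS = −(2.1 × 10⁻⁴)(+3.8)+(7.7 × 10⁻⁴)(+0.29) = -5.7 × 10⁻⁴ → UNSTABLE
  166–234 m: −αΔT+βΔS = −(2.1 × 10⁻⁴)(-2.1)+(7.7 × 10⁻⁴)(-0.27) = 2.3 × 10⁻⁴ → stable
  234–239 m: −αΔT+βΔS = −(2.1 × 10⁻⁴)(-1.6)+(7.7 × 10⁻⁴)(+0.43) = 6.7 × 10⁻⁴ → stable
The 158–166 m interval has Δρ < 0: lighter water underlies denser water.

158–166 m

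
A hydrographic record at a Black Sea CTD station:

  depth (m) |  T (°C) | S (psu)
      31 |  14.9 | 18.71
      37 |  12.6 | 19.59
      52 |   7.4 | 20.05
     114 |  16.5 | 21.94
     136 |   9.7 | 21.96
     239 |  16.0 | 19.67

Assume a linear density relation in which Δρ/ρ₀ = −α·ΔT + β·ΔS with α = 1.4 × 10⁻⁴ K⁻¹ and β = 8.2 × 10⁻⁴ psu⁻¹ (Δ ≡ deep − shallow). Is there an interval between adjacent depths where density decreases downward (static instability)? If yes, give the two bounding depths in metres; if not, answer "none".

Evaluate Δρ/ρ₀ = −αΔT + βΔS across each adjacent pair:
  31–37 m: −αΔT+βΔS = −(1.4 × 10⁻⁴)(-2.3)+(8.2 × 10⁻⁴)(+0.88) = 1.0 × 10⁻³ → stable
  37–52 m: −αΔT+βΔS = −(1.4 × 10⁻⁴)(-5.2)+(8.2 × 10⁻⁴)(+0.46) = 1.1 × 10⁻³ → stable
  52–114 m: −αΔT+βΔS = −(1.4 × 10⁻⁴)(+9.1)+(8.2 × 10⁻⁴)(+1.89) = 2.8 × 10⁻⁴ → stable
  114–136 m: −αΔT+βΔS = −(1.4 × 10⁻⁴)(-6.8)+(8.2 × 10⁻⁴)(+0.02) = 9.7 × 10⁻⁴ → stable
  136–239 m: −αΔT+βΔS = −(1.4 × 10⁻⁴)(+6.3)+(8.2 × 10⁻⁴)(-2.29) = -2.8 × 10⁻³ → UNSTABLE
The 136–239 m interval has Δρ < 0: lighter water underlies denser water.

136–239 m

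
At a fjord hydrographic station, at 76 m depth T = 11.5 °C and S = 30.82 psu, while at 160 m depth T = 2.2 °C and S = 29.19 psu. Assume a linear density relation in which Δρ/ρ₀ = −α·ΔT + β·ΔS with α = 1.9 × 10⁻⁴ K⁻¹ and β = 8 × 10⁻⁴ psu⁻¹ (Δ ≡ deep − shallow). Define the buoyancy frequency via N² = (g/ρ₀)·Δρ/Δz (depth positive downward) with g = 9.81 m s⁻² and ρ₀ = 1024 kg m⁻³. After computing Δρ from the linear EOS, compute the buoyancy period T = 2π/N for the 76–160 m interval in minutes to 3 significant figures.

ΔT = -9.3 K, ΔS = -1.63 psu (deep − shallow).
Δρ/ρ₀ = −αΔT + βΔS = 1.767 × 10⁻³ − 1.304 × 10⁻³ = 4.63 × 10⁻⁴, so Δρ ≈ 0.4741 kg m⁻³.
N² = (g/ρ₀)·Δρ/Δz = g·(Δρ/ρ₀)/Δz = 9.81 × 4.63 × 10⁻⁴ / 84 = 5.4072 × 10⁻⁵ s⁻².
N = √(5.4072 × 10⁻⁵) = 7.3534 × 10⁻³ rad s⁻¹ → T = 2π/N = 854.46 s = 14.241 min ≈ 14.2 min.

14.2 min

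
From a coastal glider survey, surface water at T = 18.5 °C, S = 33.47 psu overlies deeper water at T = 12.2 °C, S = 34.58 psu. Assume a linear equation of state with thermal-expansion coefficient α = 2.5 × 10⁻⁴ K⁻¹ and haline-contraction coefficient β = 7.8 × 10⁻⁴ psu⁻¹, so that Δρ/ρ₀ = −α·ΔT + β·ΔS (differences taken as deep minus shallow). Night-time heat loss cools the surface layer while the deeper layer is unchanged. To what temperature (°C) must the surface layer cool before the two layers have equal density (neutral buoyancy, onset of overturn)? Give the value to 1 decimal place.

Neutral buoyancy requires Δρ = 0, i.e. −α(T_deep − T_surf′) + β(S_deep − S_surf) = 0.
T_surf′ = T_deep − (β/α)·ΔS = 12.2 − (7.8 × 10⁻⁴/2.5 × 10⁻⁴)·(+1.11) = 8.737 °C.
Cooling required: 18.5 − (8.737) = 9.763 °C.

8.7 °C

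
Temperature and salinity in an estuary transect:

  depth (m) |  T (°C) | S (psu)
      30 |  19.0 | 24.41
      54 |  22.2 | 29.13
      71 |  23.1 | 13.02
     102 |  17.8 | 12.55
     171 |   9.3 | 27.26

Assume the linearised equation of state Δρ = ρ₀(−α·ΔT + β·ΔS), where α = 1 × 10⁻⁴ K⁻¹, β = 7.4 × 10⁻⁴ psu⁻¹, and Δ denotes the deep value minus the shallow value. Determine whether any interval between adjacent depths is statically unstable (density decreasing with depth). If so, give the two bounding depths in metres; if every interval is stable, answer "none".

Evaluate Δρ/ρ₀ = −αΔT + βΔS across each adjacent pair:
  30–54 m: −αΔT+βΔS = −(1 × 10⁻⁴)(+3.2)+(7.4 × 10⁻⁴)(+4.72) = 3.2 × 10⁻³ → stable
  54–71 m: −αΔT+βΔS = −(1 × 10⁻⁴)(+0.9)+(7.4 × 10⁻⁴)(-16.11) = -0.012 → UNSTABLE
  71–102 m: −αΔT+βΔS = −(1 × 10⁻⁴)(-5.3)+(7.4 × 10⁻⁴)(-0.47) = 1.8 × 10⁻⁴ → stable
  102–171 m: −αΔT+βΔS = −(1 × 10⁻⁴)(-8.5)+(7.4 × 10⁻⁴)(+14.71) = 0.012 → stable
The 54–71 m interval has Δρ < 0: lighter water underlies denser water.

54–71 m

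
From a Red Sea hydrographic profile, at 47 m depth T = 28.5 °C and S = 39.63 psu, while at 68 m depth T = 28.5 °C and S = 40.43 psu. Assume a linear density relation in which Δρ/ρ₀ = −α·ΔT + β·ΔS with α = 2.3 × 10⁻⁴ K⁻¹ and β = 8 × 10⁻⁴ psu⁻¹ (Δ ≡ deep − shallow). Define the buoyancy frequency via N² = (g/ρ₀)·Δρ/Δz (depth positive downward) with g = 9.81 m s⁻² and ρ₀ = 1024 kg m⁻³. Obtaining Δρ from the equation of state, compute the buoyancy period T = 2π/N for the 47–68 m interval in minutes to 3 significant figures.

ΔT = +0.0 K, ΔS = +0.80 psu (deep − shallow).
Δρ/ρ₀ = −αΔT + βΔS = 0 + 6.40 × 10⁻⁴ = 6.40 × 10⁻⁴, so Δρ ≈ 0.6554 kg m⁻³.
N² = (g/ρ₀)·Δρ/Δz = g·(Δρ/ρ₀)/Δz = 9.81 × 6.40 × 10⁻⁴ / 21 = 2.9897 × 10⁻⁴ s⁻².
N = √(2.9897 × 10⁻⁴) = 0.017291 rad s⁻¹ → T = 2π/N = 363.38 s = 6.0563 min ≈ 6.06 min.

6.06 min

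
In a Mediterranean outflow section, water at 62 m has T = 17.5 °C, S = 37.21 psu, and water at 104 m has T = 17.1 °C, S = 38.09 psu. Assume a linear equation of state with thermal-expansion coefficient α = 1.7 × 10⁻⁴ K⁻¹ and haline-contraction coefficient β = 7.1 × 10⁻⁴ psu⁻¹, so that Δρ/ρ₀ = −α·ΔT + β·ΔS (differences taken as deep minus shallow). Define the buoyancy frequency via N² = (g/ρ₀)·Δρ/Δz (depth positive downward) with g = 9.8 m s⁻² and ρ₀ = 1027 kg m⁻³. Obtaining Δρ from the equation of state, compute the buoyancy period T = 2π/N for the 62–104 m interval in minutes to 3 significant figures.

ΔT = -0.4 K, ΔS = +0.88 psu (deep − shallow).
Δρ/ρ₀ = −αΔT + βΔS = 6.80 × 10⁻⁵ + 6.248 × 10⁻⁴ = 6.928 × 10⁻⁴, so Δρ ≈ 0.7115 kg m⁻³.
N² = (g/ρ₀)·Δρ/Δz = g·(Δρ/ρ₀)/Δz = 9.8 × 6.928 × 10⁻⁴ / 42 = 1.6165 × 10⁻⁴ s⁻².
N = √(1.6165 × 10⁻⁴) = 0.012714 rad s⁻¹ → T = 2π/N = 494.19 s = 8.2365 min ≈ 8.24 min.

8.24 min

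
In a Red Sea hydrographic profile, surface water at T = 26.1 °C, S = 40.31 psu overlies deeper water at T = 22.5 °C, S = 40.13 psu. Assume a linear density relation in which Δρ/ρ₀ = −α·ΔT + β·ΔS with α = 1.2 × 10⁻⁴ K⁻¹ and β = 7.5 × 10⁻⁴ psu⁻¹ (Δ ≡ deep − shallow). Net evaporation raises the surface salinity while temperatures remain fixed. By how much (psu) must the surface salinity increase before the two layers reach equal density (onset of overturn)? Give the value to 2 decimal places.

Neutral buoyancy requires −α(T_deep − T_surf) + β(S_deep − S_surf′) = 0.
S_surf′ = S_deep − (α/β)·ΔT = 40.13 − (1.2 × 10⁻⁴/7.5 × 10⁻⁴)·(-3.6) = 40.7060 psu.
Increase required: 40.7060 − 40.31 = 0.3960 psu.

0.40 psu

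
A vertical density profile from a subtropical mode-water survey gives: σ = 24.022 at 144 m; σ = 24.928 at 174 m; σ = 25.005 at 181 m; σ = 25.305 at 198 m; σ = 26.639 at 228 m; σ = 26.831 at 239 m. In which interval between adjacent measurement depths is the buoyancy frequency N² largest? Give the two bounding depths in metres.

198–228 m

Compute the density gradient over each adjacent pair:
  144–174 m: Δρ/Δz = 0.906/30 = 0.030 kg m⁻⁴
  174–181 m: Δρ/Δz = 0.077/7 = 0.011 kg m⁻⁴
  181–198 m: Δρ/Δz = 0.300/17 = 0.018 kg m⁻⁴
  198–228 m: Δρ/Δz = 1.334/30 = 0.044 kg m⁻⁴
  228–239 m: Δρ/Δz = 0.192/11 = 0.017 kg m⁻⁴
The largest gradient is in the 198–228 m interval — the pycnocline.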